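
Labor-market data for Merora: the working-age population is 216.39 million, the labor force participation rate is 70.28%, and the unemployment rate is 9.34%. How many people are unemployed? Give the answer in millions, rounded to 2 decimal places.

Labor force = 0.7028 × 216.39 = 152.08 million.
Unemployed = 0.0934 × 152.08 ≈ 14.20 million.

About 14.20 million are unemployed.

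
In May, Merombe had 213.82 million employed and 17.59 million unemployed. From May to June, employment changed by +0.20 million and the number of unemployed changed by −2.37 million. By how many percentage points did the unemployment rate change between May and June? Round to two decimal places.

The unemployment rate changed by −0.96 percentage points.

May: labor force = 213.82 + 17.59 = 231.41; u = 17.59/231.41 = 7.60%.
June: labor force = 214.02 + 15.22 = 229.24; u = 15.22/229.24 = 6.64%.
Change = 6.64% − 7.60% = −0.96 pp.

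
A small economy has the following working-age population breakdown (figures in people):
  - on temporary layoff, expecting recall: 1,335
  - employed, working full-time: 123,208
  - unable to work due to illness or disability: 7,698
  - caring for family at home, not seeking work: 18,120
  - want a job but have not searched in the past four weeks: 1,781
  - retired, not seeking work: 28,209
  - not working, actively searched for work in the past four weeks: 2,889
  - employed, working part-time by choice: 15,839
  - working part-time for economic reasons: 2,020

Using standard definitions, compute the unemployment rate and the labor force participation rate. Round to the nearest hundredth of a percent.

Unemployment rate ≈ 2.91%; labor force participation rate ≈ 72.25%.

Employed = 123,208 + 15,839 + 2,020 = 141,067 (anyone who worked, including part-time for economic reasons, counts as employed).
Unemployed = 1,335 + 2,889 = 4,224 (jobless and actively searching, or on temporary layoff).
Labor force = 141,067 + 4,224 = 145,291.
Not in labor force = 7,698 + 18,120 + 1,781 + 28,209 = 55,808 (those not working and not actively searching are outside the labor force — including those who want a job but have given up searching).
Civilian working-age population = 145,291 + 55,808 = 201,099.
Unemployment rate = 4,224 / 145,291 = 2.91%.
Labor force participation rate = 145,291 / 201,099 = 72.25%.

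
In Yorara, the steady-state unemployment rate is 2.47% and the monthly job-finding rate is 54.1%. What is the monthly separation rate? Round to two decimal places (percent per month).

From u* = s/(s+f): s = u·f/(1−u).
s = 0.0247 × 54.1 / (1 − 0.0247) = 1.3363 / 0.9753 ≈ 1.37% per month.

Separation rate ≈ 1.37% per month.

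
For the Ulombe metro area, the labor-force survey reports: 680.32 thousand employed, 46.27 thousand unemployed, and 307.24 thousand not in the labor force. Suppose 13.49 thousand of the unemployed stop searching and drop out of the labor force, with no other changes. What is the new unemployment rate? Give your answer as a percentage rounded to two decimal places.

Initially, labor force = 680.32 + 46.27 = 726.59 thousand, so u = 46.27/726.59 = 6.37%.
After the change, unemployed and labor force both fall by 13.49 → E = 680.32, U = 32.78, labor force = 713.10 thousand.
New unemployment rate = 32.78 / 713.10 = 4.60%.

New unemployment rate ≈ 4.60%.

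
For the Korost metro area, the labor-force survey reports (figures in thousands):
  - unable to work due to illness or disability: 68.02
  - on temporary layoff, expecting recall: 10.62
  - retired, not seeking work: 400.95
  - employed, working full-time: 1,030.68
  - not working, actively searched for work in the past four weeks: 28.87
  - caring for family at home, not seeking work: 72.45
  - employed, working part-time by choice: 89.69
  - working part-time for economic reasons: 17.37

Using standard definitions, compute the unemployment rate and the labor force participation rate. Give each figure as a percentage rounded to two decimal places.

Employed = 1,030.68 + 89.69 + 17.37 = 1,137.74 thousand (anyone who worked, including part-time for economic reasons, counts as employed).
Unemployed = 10.62 + 28.87 = 39.49 thousand (jobless and actively searching, or on temporary layoff).
Labor force = 1,137.74 + 39.49 = 1,177.23 thousand.
Not in labor force = 68.02 + 400.95 + 72.45 = 541.42 thousand (those not working and not actively searching are outside the labor force).
Civilian working-age population = 1,177.23 + 541.42 = 1,718.65 thousand.
Unemployment rate = 39.49 / 1,177.23 = 3.35%.
Labor force participation rate = 1,177.23 / 1,718.65 = 68.50%.

Unemployment rate ≈ 3.35%; labor force participation rate ≈ 68.50%.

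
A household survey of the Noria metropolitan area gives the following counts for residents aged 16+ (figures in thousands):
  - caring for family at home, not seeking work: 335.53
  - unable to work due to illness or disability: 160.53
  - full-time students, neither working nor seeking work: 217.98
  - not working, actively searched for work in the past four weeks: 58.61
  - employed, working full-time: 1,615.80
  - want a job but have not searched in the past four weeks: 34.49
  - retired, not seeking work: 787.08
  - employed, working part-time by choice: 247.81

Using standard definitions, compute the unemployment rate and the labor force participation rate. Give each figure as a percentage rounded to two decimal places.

Employed = 1,615.80 + 247.81 = 1,863.61 thousand.
Unemployed = 58.61 thousand.
Labor force = 1,863.61 + 58.61 = 1,922.22 thousand.
Not in labor force = 335.53 + 160.53 + 217.98 + 34.49 + 787.08 = 1,535.61 thousand (those not working and not actively searching are outside the labor force — including those who want a job but have given up searching).
Civilian working-age population = 1,922.22 + 1,535.61 = 3,457.83 thousand.
Unemployment rate = 58.61 / 1,922.22 = 3.05%.
Labor force participation rate = 1,922.22 / 3,457.83 = 55.59%.

Unemployment rate ≈ 3.05%; labor force participation rate ≈ 55.59%.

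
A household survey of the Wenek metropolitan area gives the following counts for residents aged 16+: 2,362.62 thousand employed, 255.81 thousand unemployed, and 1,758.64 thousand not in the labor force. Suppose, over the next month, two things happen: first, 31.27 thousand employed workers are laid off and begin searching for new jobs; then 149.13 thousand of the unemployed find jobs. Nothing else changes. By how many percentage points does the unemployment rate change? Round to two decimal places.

The unemployment rate changes by −4.50 percentage points.

Initially, labor force = 2,362.62 + 255.81 = 2,618.43 thousand, so u = 255.81/2,618.43 = 9.77%.
After the first change, employed falls and unemployed rises by 31.27; labor force unchanged → E = 2,331.35, U = 287.08, labor force = 2,618.43 thousand.
After the second change, unemployed falls and employed rises by 149.13; labor force unchanged → E = 2,480.48, U = 137.95, labor force = 2,618.43 thousand.
New unemployment rate = 137.95 / 2,618.43 = 5.27%.
Change = 5.27% − 9.77% = −4.50 percentage points.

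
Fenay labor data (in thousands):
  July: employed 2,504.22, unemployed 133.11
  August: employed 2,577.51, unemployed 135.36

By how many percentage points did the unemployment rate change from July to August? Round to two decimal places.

July: labor force = 2,504.22 + 133.11 = 2,637.33; u = 133.11/2,637.33 = 5.05%.
August: labor force = 2,577.51 + 135.36 = 2,712.87; u = 135.36/2,712.87 = 4.99%.
Change = 4.99% − 5.05% = −0.06 pp.

The unemployment rate changed by −0.06 percentage points.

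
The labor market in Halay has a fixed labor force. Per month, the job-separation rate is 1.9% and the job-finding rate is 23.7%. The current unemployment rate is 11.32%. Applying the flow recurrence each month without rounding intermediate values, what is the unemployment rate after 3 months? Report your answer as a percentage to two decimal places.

Unemployment rate after three months ≈ 9.03%.

With a fixed labor force, u_{t+1} = u_t + s·(1−u_t) − f·u_t = u_t·(1−s−f) + s.
Here 1−s−f = 0.744 and s = 0.019.
u_1 = 0.113200 × 0.744 + 0.019 = 0.103221.
u_2 = 0.103221 × 0.744 + 0.019 = 0.095796.
u_3 = 0.095796 × 0.744 + 0.019 = 0.090272.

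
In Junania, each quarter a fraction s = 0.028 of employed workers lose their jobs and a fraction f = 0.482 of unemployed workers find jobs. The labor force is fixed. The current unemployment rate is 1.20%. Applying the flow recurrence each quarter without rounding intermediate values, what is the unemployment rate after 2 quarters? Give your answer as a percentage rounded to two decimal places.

With a fixed labor force, u_{t+1} = u_t + s·(1−u_t) − f·u_t = u_t·(1−s−f) + s.
Here 1−s−f = 0.490 and s = 0.028.
u_1 = 0.012000 × 0.490 + 0.028 = 0.033880.
u_2 = 0.033880 × 0.490 + 0.028 = 0.044601.

Unemployment rate after two quarters ≈ 4.46%.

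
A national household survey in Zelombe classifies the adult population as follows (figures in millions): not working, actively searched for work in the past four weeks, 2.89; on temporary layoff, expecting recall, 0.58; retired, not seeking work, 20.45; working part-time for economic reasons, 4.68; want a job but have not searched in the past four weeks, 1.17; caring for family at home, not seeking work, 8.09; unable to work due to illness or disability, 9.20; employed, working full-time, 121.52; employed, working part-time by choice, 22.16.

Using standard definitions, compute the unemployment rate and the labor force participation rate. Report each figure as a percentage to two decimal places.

Employed = 4.68 + 121.52 + 22.16 = 148.36 million (anyone who worked, including part-time for economic reasons, counts as employed).
Unemployed = 2.89 + 0.58 = 3.47 million (jobless and actively searching, or on temporary layoff).
Labor force = 148.36 + 3.47 = 151.83 million.
Not in labor force = 20.45 + 1.17 + 8.09 + 9.20 = 38.91 million (those not working and not actively searching are outside the labor force — including those who want a job but have given up searching).
Civilian working-age population = 151.83 + 38.91 = 190.74 million.
Unemployment rate = 3.47 / 151.83 = 2.29%.
Labor force participation rate = 151.83 / 190.74 = 79.60%.

Unemployment rate ≈ 2.29%; labor force participation rate ≈ 79.60%.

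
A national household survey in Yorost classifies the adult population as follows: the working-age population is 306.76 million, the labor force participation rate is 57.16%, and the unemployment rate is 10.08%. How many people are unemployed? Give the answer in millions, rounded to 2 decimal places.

About 17.67 million are unemployed.

Labor force = 0.5716 × 306.76 = 175.34 million.
Unemployed = 0.1008 × 175.34 ≈ 17.67 million.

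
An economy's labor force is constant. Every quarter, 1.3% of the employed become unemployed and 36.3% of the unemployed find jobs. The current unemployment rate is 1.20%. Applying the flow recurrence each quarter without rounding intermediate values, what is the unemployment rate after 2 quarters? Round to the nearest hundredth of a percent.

Unemployment rate after two quarters ≈ 2.58%.

With a fixed labor force, u_{t+1} = u_t + s·(1−u_t) − f·u_t = u_t·(1−s−f) + s.
Here 1−s−f = 0.624 and s = 0.013.
u_1 = 0.012000 × 0.624 + 0.013 = 0.020488.
u_2 = 0.020488 × 0.624 + 0.013 = 0.025785.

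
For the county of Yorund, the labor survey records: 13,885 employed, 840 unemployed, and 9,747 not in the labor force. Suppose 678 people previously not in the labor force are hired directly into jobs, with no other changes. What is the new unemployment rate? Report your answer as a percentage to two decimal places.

New unemployment rate ≈ 5.45%.

Initially, labor force = 13,885 + 840 = 14,725, so u = 840/14,725 = 5.70%.
After the change, employed and labor force both rise by 678; unemployed unchanged → E = 14,563, U = 840, labor force = 15,403.
New unemployment rate = 840 / 15,403 = 5.45%.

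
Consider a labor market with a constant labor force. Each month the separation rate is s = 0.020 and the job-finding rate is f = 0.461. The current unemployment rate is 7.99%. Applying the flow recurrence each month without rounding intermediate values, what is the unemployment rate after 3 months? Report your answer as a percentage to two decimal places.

With a fixed labor force, u_{t+1} = u_t + s·(1−u_t) − f·u_t = u_t·(1−s−f) + s.
Here 1−s−f = 0.519 and s = 0.020.
u_1 = 0.079900 × 0.519 + 0.020 = 0.061468.
u_2 = 0.061468 × 0.519 + 0.020 = 0.051902.
u_3 = 0.051902 × 0.519 + 0.020 = 0.046937.

Unemployment rate after three months ≈ 4.69%.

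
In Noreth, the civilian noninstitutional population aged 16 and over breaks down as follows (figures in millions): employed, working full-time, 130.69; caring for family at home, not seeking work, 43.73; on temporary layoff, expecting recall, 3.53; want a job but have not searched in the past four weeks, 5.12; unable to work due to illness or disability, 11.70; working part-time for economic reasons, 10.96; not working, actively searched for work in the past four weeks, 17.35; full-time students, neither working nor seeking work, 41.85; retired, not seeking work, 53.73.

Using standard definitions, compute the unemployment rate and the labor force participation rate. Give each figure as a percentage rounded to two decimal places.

Unemployment rate ≈ 12.85%; labor force participation rate ≈ 51.00%.

Employed = 130.69 + 10.96 = 141.65 million (anyone who worked, including part-time for economic reasons, counts as employed).
Unemployed = 3.53 + 17.35 = 20.88 million (jobless and actively searching, or on temporary layoff).
Labor force = 141.65 + 20.88 = 162.53 million.
Not in labor force = 43.73 + 5.12 + 11.70 + 41.85 + 53.73 = 156.13 million (those not working and not actively searching are outside the labor force — including those who want a job but have given up searching).
Civilian working-age population = 162.53 + 156.13 = 318.66 million.
Unemployment rate = 20.88 / 162.53 = 12.85%.
Labor force participation rate = 162.53 / 318.66 = 51.00%.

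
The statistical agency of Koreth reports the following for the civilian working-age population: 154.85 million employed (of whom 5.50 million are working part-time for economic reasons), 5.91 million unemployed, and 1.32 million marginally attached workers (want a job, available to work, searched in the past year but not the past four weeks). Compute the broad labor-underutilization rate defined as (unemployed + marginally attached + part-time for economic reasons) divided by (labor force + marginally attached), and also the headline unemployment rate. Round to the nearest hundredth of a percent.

Broad underutilization rate ≈ 7.85%; headline unemployment rate ≈ 3.68%.

Labor force = 154.85 + 5.91 = 160.76 million.
Numerator = 5.91 + 1.32 + 5.50 = 12.73 million.
Denominator = 160.76 + 1.32 = 162.08 million.
Broad rate = 12.73 / 162.08 = 7.85%.
Headline unemployment rate = 5.91 / 160.76 = 3.68%.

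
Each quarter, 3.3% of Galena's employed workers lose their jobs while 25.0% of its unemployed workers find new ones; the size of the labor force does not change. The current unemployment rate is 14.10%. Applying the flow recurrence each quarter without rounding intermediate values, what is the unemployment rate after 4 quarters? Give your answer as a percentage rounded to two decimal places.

Unemployment rate after four quarters ≈ 12.31%.

With a fixed labor force, u_{t+1} = u_t + s·(1−u_t) − f·u_t = u_t·(1−s−f) + s.
Here 1−s−f = 0.717 and s = 0.033.
u_1 = 0.141000 × 0.717 + 0.033 = 0.134097.
u_2 = 0.134097 × 0.717 + 0.033 = 0.129148.
u_3 = 0.129148 × 0.717 + 0.033 = 0.125599.
u_4 = 0.125599 × 0.717 + 0.033 = 0.123054.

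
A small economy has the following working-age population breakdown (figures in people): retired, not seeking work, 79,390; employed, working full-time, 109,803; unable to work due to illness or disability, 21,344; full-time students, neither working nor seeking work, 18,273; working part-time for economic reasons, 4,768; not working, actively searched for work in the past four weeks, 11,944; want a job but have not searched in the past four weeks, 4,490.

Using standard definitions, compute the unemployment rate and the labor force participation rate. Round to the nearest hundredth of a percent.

Unemployment rate ≈ 9.44%; labor force participation rate ≈ 50.60%.

Employed = 109,803 + 4,768 = 114,571 (anyone who worked, including part-time for economic reasons, counts as employed).
Unemployed = 11,944.
Labor force = 114,571 + 11,944 = 126,515.
Not in labor force = 79,390 + 21,344 + 18,273 + 4,490 = 123,497 (those not working and not actively searching are outside the labor force — including those who want a job but have given up searching).
Civilian working-age population = 126,515 + 123,497 = 250,012.
Unemployment rate = 11,944 / 126,515 = 9.44%.
Labor force participation rate = 126,515 / 250,012 = 50.60%.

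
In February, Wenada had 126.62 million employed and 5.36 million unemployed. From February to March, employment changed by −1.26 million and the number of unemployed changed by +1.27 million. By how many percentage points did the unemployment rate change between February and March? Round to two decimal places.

February: labor force = 126.62 + 5.36 = 131.98; u = 5.36/131.98 = 4.06%.
March: labor force = 125.36 + 6.63 = 131.99; u = 6.63/131.99 = 5.02%.
Change = 5.02% − 4.06% = +0.96 pp.

The unemployment rate changed by +0.96 percentage points.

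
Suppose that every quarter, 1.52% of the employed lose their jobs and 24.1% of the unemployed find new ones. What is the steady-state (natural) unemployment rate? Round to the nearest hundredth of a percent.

At steady state the flows balance: s·E = f·U, so U/(E+U) = s/(s+f).
u* = 1.52 / (1.52 + 24.1) = 1.52 / 25.62 = 5.93%.

Steady-state unemployment rate ≈ 5.93%.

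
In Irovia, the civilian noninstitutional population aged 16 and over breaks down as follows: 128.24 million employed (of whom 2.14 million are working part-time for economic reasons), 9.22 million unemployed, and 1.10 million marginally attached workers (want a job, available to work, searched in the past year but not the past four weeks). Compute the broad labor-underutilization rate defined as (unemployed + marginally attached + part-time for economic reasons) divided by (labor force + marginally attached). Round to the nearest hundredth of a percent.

Labor force = 128.24 + 9.22 = 137.46 million.
Numerator = 9.22 + 1.10 + 2.14 = 12.46 million.
Denominator = 137.46 + 1.10 = 138.56 million.
Broad rate = 12.46 / 138.56 = 8.99%.

Broad underutilization rate ≈ 8.99%.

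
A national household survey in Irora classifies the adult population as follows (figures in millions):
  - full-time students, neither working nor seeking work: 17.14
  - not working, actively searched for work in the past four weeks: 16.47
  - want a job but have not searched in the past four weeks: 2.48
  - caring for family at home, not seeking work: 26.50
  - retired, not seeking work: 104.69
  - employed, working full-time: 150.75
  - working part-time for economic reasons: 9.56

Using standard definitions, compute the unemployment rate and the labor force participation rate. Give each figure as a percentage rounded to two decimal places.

Unemployment rate ≈ 9.32%; labor force participation rate ≈ 53.96%.

Employed = 150.75 + 9.56 = 160.31 million (anyone who worked, including part-time for economic reasons, counts as employed).
Unemployed = 16.47 million.
Labor force = 160.31 + 16.47 = 176.78 million.
Not in labor force = 17.14 + 2.48 + 26.50 + 104.69 = 150.81 million (those not working and not actively searching are outside the labor force — including those who want a job but have given up searching).
Civilian working-age population = 176.78 + 150.81 = 327.59 million.
Unemployment rate = 16.47 / 176.78 = 9.32%.
Labor force participation rate = 176.78 / 327.59 = 53.96%.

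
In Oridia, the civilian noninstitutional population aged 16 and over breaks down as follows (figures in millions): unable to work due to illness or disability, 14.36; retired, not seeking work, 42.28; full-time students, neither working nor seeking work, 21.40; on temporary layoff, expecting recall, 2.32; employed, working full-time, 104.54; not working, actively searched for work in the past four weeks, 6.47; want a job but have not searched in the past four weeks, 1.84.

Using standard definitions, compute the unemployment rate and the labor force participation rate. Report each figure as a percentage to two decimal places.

Unemployment rate ≈ 7.76%; labor force participation rate ≈ 58.66%.

Employed = 104.54 million.
Unemployed = 2.32 + 6.47 = 8.79 million (jobless and actively searching, or on temporary layoff).
Labor force = 104.54 + 8.79 = 113.33 million.
Not in labor force = 14.36 + 42.28 + 21.40 + 1.84 = 79.88 million (those not working and not actively searching are outside the labor force — including those who want a job but have given up searching).
Civilian working-age population = 113.33 + 79.88 = 193.21 million.
Unemployment rate = 8.79 / 113.33 = 7.76%.
Labor force participation rate = 113.33 / 193.21 = 58.66%.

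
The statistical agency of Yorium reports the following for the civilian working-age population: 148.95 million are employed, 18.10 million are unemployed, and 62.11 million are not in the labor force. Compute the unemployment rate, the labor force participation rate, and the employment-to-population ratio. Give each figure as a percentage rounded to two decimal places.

Unemployment rate ≈ 10.84%; labor force participation rate ≈ 72.90%; employment-population ratio ≈ 65.00%.

Labor force = employed + unemployed = 148.95 + 18.10 = 167.05 million.
Working-age population = 167.05 + 62.11 = 229.16 million.
Unemployment rate = 18.10 / 167.05 = 10.84%.
Labor force participation rate = 167.05 / 229.16 = 72.90%.
Employment-population ratio = 148.95 / 229.16 = 65.00%.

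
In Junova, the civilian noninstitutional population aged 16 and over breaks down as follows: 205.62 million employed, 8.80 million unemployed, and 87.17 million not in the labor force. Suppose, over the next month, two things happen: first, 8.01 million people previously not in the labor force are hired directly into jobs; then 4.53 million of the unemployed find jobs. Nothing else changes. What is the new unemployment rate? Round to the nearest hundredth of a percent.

Initially, labor force = 205.62 + 8.80 = 214.42 million, so u = 8.80/214.42 = 4.10%.
After the first change, employed and labor force both rise by 8.01; unemployed unchanged → E = 213.63, U = 8.80, labor force = 222.43 million.
After the second change, unemployed falls and employed rises by 4.53; labor force unchanged → E = 218.16, U = 4.27, labor force = 222.43 million.
New unemployment rate = 4.27 / 222.43 = 1.92%.

New unemployment rate ≈ 1.92%.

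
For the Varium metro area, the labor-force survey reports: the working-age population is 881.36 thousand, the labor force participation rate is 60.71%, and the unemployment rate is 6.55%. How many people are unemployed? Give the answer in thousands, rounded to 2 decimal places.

Labor force = 0.6071 × 881.36 = 535.07 thousand.
Unemployed = 0.0655 × 535.07 ≈ 35.05 thousand.

About 35.05 thousand are unemployed.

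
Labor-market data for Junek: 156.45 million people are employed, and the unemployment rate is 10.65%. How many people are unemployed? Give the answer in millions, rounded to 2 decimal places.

About 18.65 million are unemployed.

Let U be the number unemployed. The labor force is E + U, and U/(E+U) = 0.1065.
So U = 0.1065 × 156.45 / (1 − 0.1065) = 16.6619 / 0.8935 ≈ 18.65 million.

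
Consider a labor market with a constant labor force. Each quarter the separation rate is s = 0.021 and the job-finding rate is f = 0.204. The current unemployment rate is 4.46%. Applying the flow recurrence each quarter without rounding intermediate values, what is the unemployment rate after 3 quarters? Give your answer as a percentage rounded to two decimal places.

Unemployment rate after three quarters ≈ 7.06%.

With a fixed labor force, u_{t+1} = u_t + s·(1−u_t) − f·u_t = u_t·(1−s−f) + s.
Here 1−s−f = 0.775 and s = 0.021.
u_1 = 0.044600 × 0.775 + 0.021 = 0.055565.
u_2 = 0.055565 × 0.775 + 0.021 = 0.064063.
u_3 = 0.064063 × 0.775 + 0.021 = 0.070649.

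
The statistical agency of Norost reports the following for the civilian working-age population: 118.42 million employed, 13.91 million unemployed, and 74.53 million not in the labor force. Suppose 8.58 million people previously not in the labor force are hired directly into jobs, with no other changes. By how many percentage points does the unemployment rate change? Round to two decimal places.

Initially, labor force = 118.42 + 13.91 = 132.33 million, so u = 13.91/132.33 = 10.51%.
After the change, employed and labor force both rise by 8.58; unemployed unchanged → E = 127.00, U = 13.91, labor force = 140.91 million.
New unemployment rate = 13.91 / 140.91 = 9.87%.
Change = 9.87% − 10.51% = −0.64 percentage points.

The unemployment rate changes by −0.64 percentage points.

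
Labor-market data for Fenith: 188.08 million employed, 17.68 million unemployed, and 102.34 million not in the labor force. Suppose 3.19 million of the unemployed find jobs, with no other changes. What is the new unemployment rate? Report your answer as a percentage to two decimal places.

New unemployment rate ≈ 7.04%.

Initially, labor force = 188.08 + 17.68 = 205.76 million, so u = 17.68/205.76 = 8.59%.
After the change, unemployed falls and employed rises by 3.19; labor force unchanged → E = 191.27, U = 14.49, labor force = 205.76 million.
New unemployment rate = 14.49 / 205.76 = 7.04%.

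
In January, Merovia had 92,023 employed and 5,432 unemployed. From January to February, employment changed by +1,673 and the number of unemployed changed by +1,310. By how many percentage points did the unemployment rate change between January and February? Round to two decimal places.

The unemployment rate changed by +1.14 percentage points.

January: labor force = 92,023 + 5,432 = 97,455; u = 5,432/97,455 = 5.57%.
February: labor force = 93,696 + 6,742 = 100,438; u = 6,742/100,438 = 6.71%.
Change = 6.71% − 5.57% = +1.14 pp.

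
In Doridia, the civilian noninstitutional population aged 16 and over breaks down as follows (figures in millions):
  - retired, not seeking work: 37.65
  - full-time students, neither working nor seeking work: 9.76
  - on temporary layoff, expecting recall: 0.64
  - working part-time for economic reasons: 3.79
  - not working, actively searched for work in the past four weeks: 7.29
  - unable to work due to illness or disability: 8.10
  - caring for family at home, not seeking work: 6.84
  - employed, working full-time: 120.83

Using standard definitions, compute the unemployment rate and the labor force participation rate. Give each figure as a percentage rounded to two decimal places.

Unemployment rate ≈ 5.98%; labor force participation rate ≈ 68.01%.

Employed = 3.79 + 120.83 = 124.62 million (anyone who worked, including part-time for economic reasons, counts as employed).
Unemployed = 0.64 + 7.29 = 7.93 million (jobless and actively searching, or on temporary layoff).
Labor force = 124.62 + 7.93 = 132.55 million.
Not in labor force = 37.65 + 9.76 + 8.10 + 6.84 = 62.35 million (those not working and not actively searching are outside the labor force).
Civilian working-age population = 132.55 + 62.35 = 194.90 million.
Unemployment rate = 7.93 / 132.55 = 5.98%.
Labor force participation rate = 132.55 / 194.90 = 68.01%.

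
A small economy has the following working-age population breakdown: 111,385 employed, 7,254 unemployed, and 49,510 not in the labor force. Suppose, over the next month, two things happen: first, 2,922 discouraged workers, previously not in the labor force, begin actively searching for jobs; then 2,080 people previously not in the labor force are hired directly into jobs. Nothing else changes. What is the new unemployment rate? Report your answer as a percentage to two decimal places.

Initially, labor force = 111,385 + 7,254 = 118,639, so u = 7,254/118,639 = 6.11%.
After the first change, unemployed and labor force both rise by 2,922 → E = 111,385, U = 10,176, labor force = 121,561.
After the second change, employed and labor force both rise by 2,080; unemployed unchanged → E = 113,465, U = 10,176, labor force = 123,641.
New unemployment rate = 10,176 / 123,641 = 8.23%.

New unemployment rate ≈ 8.23%.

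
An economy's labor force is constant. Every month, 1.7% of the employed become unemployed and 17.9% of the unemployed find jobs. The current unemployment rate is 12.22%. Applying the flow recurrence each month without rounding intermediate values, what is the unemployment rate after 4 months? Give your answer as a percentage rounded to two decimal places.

With a fixed labor force, u_{t+1} = u_t + s·(1−u_t) − f·u_t = u_t·(1−s−f) + s.
Here 1−s−f = 0.804 and s = 0.017.
u_1 = 0.122200 × 0.804 + 0.017 = 0.115249.
u_2 = 0.115249 × 0.804 + 0.017 = 0.109660.
u_3 = 0.109660 × 0.804 + 0.017 = 0.105167.
u_4 = 0.105167 × 0.804 + 0.017 = 0.101554.

Unemployment rate after four months ≈ 10.16%.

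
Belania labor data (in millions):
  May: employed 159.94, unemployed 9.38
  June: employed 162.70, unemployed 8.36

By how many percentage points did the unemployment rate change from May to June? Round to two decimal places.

May: labor force = 159.94 + 9.38 = 169.32; u = 9.38/169.32 = 5.54%.
June: labor force = 162.70 + 8.36 = 171.06; u = 8.36/171.06 = 4.89%.
Change = 4.89% − 5.54% = −0.65 pp.

The unemployment rate changed by −0.65 percentage points.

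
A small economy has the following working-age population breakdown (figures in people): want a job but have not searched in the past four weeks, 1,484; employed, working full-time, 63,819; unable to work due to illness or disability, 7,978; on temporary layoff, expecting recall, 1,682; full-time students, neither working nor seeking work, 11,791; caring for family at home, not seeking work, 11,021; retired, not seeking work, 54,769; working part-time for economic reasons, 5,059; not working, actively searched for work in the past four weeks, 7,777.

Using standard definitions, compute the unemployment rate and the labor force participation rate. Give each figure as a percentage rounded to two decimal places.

Employed = 63,819 + 5,059 = 68,878 (anyone who worked, including part-time for economic reasons, counts as employed).
Unemployed = 1,682 + 7,777 = 9,459 (jobless and actively searching, or on temporary layoff).
Labor force = 68,878 + 9,459 = 78,337.
Not in labor force = 1,484 + 7,978 + 11,791 + 11,021 + 54,769 = 87,043 (those not working and not actively searching are outside the labor force — including those who want a job but have given up searching).
Civilian working-age population = 78,337 + 87,043 = 165,380.
Unemployment rate = 9,459 / 78,337 = 12.07%.
Labor force participation rate = 78,337 / 165,380 = 47.37%.

Unemployment rate ≈ 12.07%; labor force participation rate ≈ 47.37%.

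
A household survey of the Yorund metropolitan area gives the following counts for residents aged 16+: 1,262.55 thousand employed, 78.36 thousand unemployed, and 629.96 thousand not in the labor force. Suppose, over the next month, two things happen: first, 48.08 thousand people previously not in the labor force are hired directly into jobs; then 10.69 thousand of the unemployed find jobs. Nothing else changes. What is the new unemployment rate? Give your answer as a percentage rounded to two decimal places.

Initially, labor force = 1,262.55 + 78.36 = 1,340.91 thousand, so u = 78.36/1,340.91 = 5.84%.
After the first change, employed and labor force both rise by 48.08; unemployed unchanged → E = 1,310.63, U = 78.36, labor force = 1,388.99 thousand.
After the second change, unemployed falls and employed rises by 10.69; labor force unchanged → E = 1,321.32, U = 67.67, labor force = 1,388.99 thousand.
New unemployment rate = 67.67 / 1,388.99 = 4.87%.

New unemployment rate ≈ 4.87%.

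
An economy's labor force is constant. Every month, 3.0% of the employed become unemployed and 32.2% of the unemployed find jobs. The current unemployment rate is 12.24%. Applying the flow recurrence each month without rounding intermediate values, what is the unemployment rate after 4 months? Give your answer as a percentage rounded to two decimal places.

Unemployment rate after four months ≈ 9.18%.

With a fixed labor force, u_{t+1} = u_t + s·(1−u_t) − f·u_t = u_t·(1−s−f) + s.
Here 1−s−f = 0.648 and s = 0.030.
u_1 = 0.122400 × 0.648 + 0.030 = 0.109315.
u_2 = 0.109315 × 0.648 + 0.030 = 0.100836.
u_3 = 0.100836 × 0.648 + 0.030 = 0.095342.
u_4 = 0.095342 × 0.648 + 0.030 = 0.091782.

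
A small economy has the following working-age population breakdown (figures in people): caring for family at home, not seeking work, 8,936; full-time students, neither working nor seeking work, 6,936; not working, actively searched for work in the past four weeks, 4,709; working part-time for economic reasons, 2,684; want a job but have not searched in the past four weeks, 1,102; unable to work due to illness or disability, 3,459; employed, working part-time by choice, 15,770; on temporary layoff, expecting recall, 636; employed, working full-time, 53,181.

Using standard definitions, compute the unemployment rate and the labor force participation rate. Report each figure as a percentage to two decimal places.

Employed = 2,684 + 15,770 + 53,181 = 71,635 (anyone who worked, including part-time for economic reasons, counts as employed).
Unemployed = 4,709 + 636 = 5,345 (jobless and actively searching, or on temporary layoff).
Labor force = 71,635 + 5,345 = 76,980.
Not in labor force = 8,936 + 6,936 + 1,102 + 3,459 = 20,433 (those not working and not actively searching are outside the labor force — including those who want a job but have given up searching).
Civilian working-age population = 76,980 + 20,433 = 97,413.
Unemployment rate = 5,345 / 76,980 = 6.94%.
Labor force participation rate = 76,980 / 97,413 = 79.02%.

Unemployment rate ≈ 6.94%; labor force participation rate ≈ 79.02%.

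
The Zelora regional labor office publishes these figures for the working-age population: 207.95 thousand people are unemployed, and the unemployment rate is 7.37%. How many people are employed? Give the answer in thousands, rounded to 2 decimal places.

About 2,613.62 thousand are employed.

Labor force = U / u = 207.95 / 0.0737 ≈ 2,821.57 thousand.
Employed = labor force − unemployed = 2,821.57 − 207.95 = 2,613.62 thousand.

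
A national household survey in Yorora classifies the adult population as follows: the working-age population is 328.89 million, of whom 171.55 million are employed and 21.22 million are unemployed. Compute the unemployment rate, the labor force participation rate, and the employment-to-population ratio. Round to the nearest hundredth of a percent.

Labor force = employed + unemployed = 171.55 + 21.22 = 192.77 million.
Unemployment rate = 21.22 / 192.77 = 11.01%.
Labor force participation rate = 192.77 / 328.89 = 58.61%.
Employment-population ratio = 171.55 / 328.89 = 52.16%.

Unemployment rate ≈ 11.01%; labor force participation rate ≈ 58.61%; employment-population ratio ≈ 52.16%.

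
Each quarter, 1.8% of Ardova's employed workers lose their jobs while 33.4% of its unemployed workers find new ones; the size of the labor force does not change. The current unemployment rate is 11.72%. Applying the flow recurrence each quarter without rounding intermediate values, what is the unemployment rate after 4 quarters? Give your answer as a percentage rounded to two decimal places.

With a fixed labor force, u_{t+1} = u_t + s·(1−u_t) − f·u_t = u_t·(1−s−f) + s.
Here 1−s−f = 0.648 and s = 0.018.
u_1 = 0.117200 × 0.648 + 0.018 = 0.093946.
u_2 = 0.093946 × 0.648 + 0.018 = 0.078877.
u_3 = 0.078877 × 0.648 + 0.018 = 0.069112.
u_4 = 0.069112 × 0.648 + 0.018 = 0.062785.

Unemployment rate after four quarters ≈ 6.28%.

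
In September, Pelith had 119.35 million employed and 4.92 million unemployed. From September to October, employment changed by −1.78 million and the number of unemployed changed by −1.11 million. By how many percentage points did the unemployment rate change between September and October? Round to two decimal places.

The unemployment rate changed by −0.82 percentage points.

September: labor force = 119.35 + 4.92 = 124.27; u = 4.92/124.27 = 3.96%.
October: labor force = 117.57 + 3.81 = 121.38; u = 3.81/121.38 = 3.14%.
Change = 3.14% − 3.96% = −0.82 pp.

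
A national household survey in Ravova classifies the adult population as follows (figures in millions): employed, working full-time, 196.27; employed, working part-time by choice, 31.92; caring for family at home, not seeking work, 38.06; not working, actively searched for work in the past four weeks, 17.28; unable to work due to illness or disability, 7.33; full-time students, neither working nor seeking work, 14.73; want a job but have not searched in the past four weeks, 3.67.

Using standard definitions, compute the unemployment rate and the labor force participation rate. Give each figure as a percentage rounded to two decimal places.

Employed = 196.27 + 31.92 = 228.19 million.
Unemployed = 17.28 million.
Labor force = 228.19 + 17.28 = 245.47 million.
Not in labor force = 38.06 + 7.33 + 14.73 + 3.67 = 63.79 million (those not working and not actively searching are outside the labor force — including those who want a job but have given up searching).
Civilian working-age population = 245.47 + 63.79 = 309.26 million.
Unemployment rate = 17.28 / 245.47 = 7.04%.
Labor force participation rate = 245.47 / 309.26 = 79.37%.

Unemployment rate ≈ 7.04%; labor force participation rate ≈ 79.37%.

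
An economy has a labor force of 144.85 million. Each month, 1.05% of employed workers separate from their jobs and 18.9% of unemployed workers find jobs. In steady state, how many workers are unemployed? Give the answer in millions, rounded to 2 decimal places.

Steady-state unemployment rate u* = s/(s+f) = 1.05/(1.05+18.9) = 0.052632.
Unemployed = u* × labor force = 0.052632 × 144.85 ≈ 7.62 million.

About 7.62 million are unemployed in steady state.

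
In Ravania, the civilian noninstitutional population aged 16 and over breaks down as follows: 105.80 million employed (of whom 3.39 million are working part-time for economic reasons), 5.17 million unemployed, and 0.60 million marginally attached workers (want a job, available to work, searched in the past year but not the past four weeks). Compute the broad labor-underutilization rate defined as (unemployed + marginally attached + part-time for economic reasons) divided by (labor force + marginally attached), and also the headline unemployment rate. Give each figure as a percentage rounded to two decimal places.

Labor force = 105.80 + 5.17 = 110.97 million.
Numerator = 5.17 + 0.60 + 3.39 = 9.16 million.
Denominator = 110.97 + 0.60 = 111.57 million.
Broad rate = 9.16 / 111.57 = 8.21%.
Headline unemployment rate = 5.17 / 110.97 = 4.66%.

Broad underutilization rate ≈ 8.21%; headline unemployment rate ≈ 4.66%.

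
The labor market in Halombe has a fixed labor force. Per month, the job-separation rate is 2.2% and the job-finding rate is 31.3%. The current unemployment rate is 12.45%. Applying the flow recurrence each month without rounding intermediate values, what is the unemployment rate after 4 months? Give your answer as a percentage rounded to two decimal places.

With a fixed labor force, u_{t+1} = u_t + s·(1−u_t) − f·u_t = u_t·(1−s−f) + s.
Here 1−s−f = 0.665 and s = 0.022.
u_1 = 0.124500 × 0.665 + 0.022 = 0.104793.
u_2 = 0.104793 × 0.665 + 0.022 = 0.091687.
u_3 = 0.091687 × 0.665 + 0.022 = 0.082972.
u_4 = 0.082972 × 0.665 + 0.022 = 0.077176.

Unemployment rate after four months ≈ 7.72%.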